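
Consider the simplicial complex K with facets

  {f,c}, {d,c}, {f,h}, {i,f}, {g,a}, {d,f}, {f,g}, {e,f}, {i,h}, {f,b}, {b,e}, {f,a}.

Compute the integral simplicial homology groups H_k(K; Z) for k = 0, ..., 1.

H_0 = Z,  H_1 = Z^4.

Fix the vertex order a < b < c < d < e < f < g < h < i and write every simplex with vertices in increasing order. Then dim K = 1 and the simplices of K are:

  0-simplices (9): a, b, c, d, e, f, g, h, i
  1-simplices (12): af, ag, be, bf, cd, cf, df, ef, fg, fh, fi, hi

giving chain groups C_0 ≅ Z^9, C_1 ≅ Z^12.

∂_1: C_1 → C_0 is given by ∂[p,q] = [q] − [p]. For instance
  ∂ag = g − a.
As a 9×12 matrix over Z this has rank 8, with invariant factors (1,1,1,1,1,1,1,1).

Reading off H_k = ker ∂_k / im ∂_{k+1}:

  H_0: rank C_0 − rank ∂_1 = 9 − 8 = 1, and the invariant factors of ∂_1 are all 1, so H_0 = Z.
  H_1: rank ker ∂_1 − rank ∂_2 = (12 − 8) − 0 = 4, and there is no ∂_2, so H_1 = Z^4.

As a check, the Euler characteristic is 9 − 12 = -3, which agrees with 1 − 4 = -3.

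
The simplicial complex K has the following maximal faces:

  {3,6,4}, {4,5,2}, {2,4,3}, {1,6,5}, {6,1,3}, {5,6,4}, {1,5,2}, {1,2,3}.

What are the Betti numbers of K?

b_0 = 1, b_1 = 0, b_2 = 1.

We work with the vertex ordering 1 < 2 < 3 < 4 < 5 < 6. The simplices of K, each written with vertices in increasing order, are:

  0-simplices (6): [1], [2], [3], [4], [5], [6]
  1-simplices (12): [1,2], [1,3], [1,5], [1,6], [2,3], [2,4], [2,5], [3,4], [3,6], [4,5], [4,6], [5,6]
  2-simplices (8): [1,2,3], [1,2,5], [1,3,6], [1,5,6], [2,3,4], [2,4,5], [3,4,6], [4,5,6]

giving chain groups C_0 ≅ Z^6, C_1 ≅ Z^12, C_2 ≅ Z^8.

Boundary ∂_1: C_1 → C_0 is given by ∂[p,q] = [q] − [p].
The resulting 6×12 matrix has rank 5, and its Smith normal form has invariant factors (1,1,1,1,1).

The boundary map ∂_2: C_2 → C_1 maps a triangle to the signed sum of its edges. For instance
  ∂[1,5,6] = [5,6] − [1,6] + [1,5],
  ∂[1,2,5] = [2,5] − [1,5] + [1,2].
The resulting 12×8 matrix has rank 7, and its Smith normal form has invariant factors (1,1,1,1,1,1,1).

From H_k ≅ ker(∂_k) / im(∂_{k+1}) we obtain:

  H_0: rank C_0 − rank ∂_1 = 6 − 5 = 1, and the invariant factors of ∂_1 are all 1, so H_0 = Z.
  H_1: rank ker ∂_1 − rank ∂_2 = (12 − 5) − 7 = 0, and the invariant factors of ∂_2 are all 1, so H_1 = 0.
  H_2: rank ker ∂_2 − rank ∂_3 = (8 − 7) − 0 = 1, and there is no ∂_3, so H_2 = Z.

Hence the Betti numbers are b_0 = 1, b_1 = 0, b_2 = 1.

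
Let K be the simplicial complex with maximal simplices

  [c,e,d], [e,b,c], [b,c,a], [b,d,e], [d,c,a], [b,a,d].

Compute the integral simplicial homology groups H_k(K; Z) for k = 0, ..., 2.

Fix the vertex order a < b < c < d < e and write every simplex with vertices in increasing order. Then dim K = 2 and the simplices of K are:

  0-simplices (5): a, b, c, d, e
  1-simplices (9): ab, ac, ad, bc, bd, be, cd, ce, de
  2-simplices (6): abc, abd, acd, bce, bde, cde

Hence C_0 ≅ Z^5, C_1 ≅ Z^9, C_2 ≅ Z^6.

The boundary map ∂_1: C_1 → C_0 sends each edge [p,q] (with p < q) to q − p. For instance
  ∂ad = d − a.
The 5×9 boundary matrix has rank 4 and Smith normal form diag(1,1,1,1).

The boundary map ∂_2: C_2 → C_1 sends each 2-simplex [p,q,r] to [q,r] − [p,r] + [p,q]. For instance
  ∂bde = de − be + bd,
  ∂acd = cd − ad + ac.
The resulting 9×6 matrix has rank 5, and its Smith normal form has invariant factors (1,1,1,1,1).

Now H_k = ker ∂_k / im ∂_{k+1}, so:

  H_0: rank C_0 − rank ∂_1 = 5 − 4 = 1, and the invariant factors of ∂_1 are all 1, so H_0 ≅ Z.
  H_1: rank ker ∂_1 − rank ∂_2 = (9 − 4) − 5 = 0, and the invariant factors of ∂_2 are all 1, so H_1 ≅ 0.
  H_2: rank ker ∂_2 − rank ∂_3 = (6 − 5) − 0 = 1, and there is no ∂_3, so H_2 ≅ Z.

As a check, the Euler characteristic is 5 − 9 + 6 = 2, which agrees with 1 − 0 + 1 = 2.

H_0 ≅ Z,  H_1 = 0,  H_2 ≅ Z.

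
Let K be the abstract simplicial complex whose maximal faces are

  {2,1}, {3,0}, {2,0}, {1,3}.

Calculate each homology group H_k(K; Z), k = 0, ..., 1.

Fix the vertex order 0 < 1 < 2 < 3 and write every simplex with vertices in increasing order. Then dim K = 1 and the simplices of K are:

  0-simplices (4): [0], [1], [2], [3]
  1-simplices (4): [0,2], [0,3], [1,2], [1,3]

giving chain groups C_0 ≅ Z^4, C_1 ≅ Z^4.

Boundary ∂_1: C_1 → C_0 maps an edge to its endpoints' difference, ∂[p,q] = q − p. For instance
  ∂[1,2] = [2] − [1].
The resulting 4×4 matrix has rank 3, and its Smith normal form has invariant factors (1,1,1).

Reading off H_k = ker ∂_k / im ∂_{k+1}:

  H_0: rank C_0 − rank ∂_1 = 4 − 3 = 1, and the invariant factors of ∂_1 are all 1, so H_0 ≅ Z.
  H_1: rank ker ∂_1 − rank ∂_2 = (4 − 3) − 0 = 1, and there is no ∂_2, so H_1 ≅ Z.

H_0 ≅ Z,  H_1 ≅ Z.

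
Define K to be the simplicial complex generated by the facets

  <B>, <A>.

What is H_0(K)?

H_0 = Z^2.

We work with the vertex ordering A < B. The simplices of K, each written with vertices in increasing order, are:

  0-simplices (2): A, B

giving chain groups C_0 ≅ Z^2.

From H_k ≅ ker(∂_k) / im(∂_{k+1}) we obtain:

  H_0: rank C_0 − rank ∂_1 = 2 − 0 = 2, and there is no ∂_1, so H_0 = Z^2.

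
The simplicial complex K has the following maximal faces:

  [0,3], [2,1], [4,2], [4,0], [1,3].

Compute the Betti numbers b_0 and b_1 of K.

Take the total order 0 < 1 < 2 < 3 < 4 on the vertex set. Then K (dimension 1) consists of the simplices:

  0-simplices (5): [0], [1], [2], [3], [4]
  1-simplices (5): [0,3], [0,4], [1,2], [1,3], [2,4]

Hence C_0 ≅ Z^5, C_1 ≅ Z^5.

The boundary map ∂_1: C_1 → C_0 maps an edge to its endpoints' difference, ∂[p,q] = q − p. For instance
  ∂[1,2] = [2] − [1].
The 5×5 boundary matrix has rank 4 and Smith normal form diag(1,1,1,1).

From H_k ≅ ker(∂_k) / im(∂_{k+1}) we obtain:

  H_0: rank C_0 − rank ∂_1 = 5 − 4 = 1, and the invariant factors of ∂_1 are all 1, so H_0 ≅ Z.
  H_1: rank ker ∂_1 − rank ∂_2 = (5 − 4) − 0 = 1, and there is no ∂_2, so H_1 ≅ Z.

As a check, the Euler characteristic is 5 − 5 = 0, which agrees with 1 − 1 = 0.
(K is a triangulation of the circle S^1.)

Hence the Betti numbers are b_0 = 1, b_1 = 1.

b_0 = 1, b_1 = 1.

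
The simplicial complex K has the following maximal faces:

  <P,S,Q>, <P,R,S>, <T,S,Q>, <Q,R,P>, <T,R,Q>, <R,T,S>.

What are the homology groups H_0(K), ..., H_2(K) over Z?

H_0 = Z,  H_1 = 0,  H_2 = Z.

K has 5 vertices, 9 edges, 6 triangles.
rank ∂_0 = 0, rank ∂_1 = 4 ⇒ b_0 = 5 − 0 − 4 = 1; all invariant factors of ∂_1 are 1 so no torsion. So H_0 ≅ Z.
rank ∂_1 = 4, rank ∂_2 = 5 ⇒ b_1 = 9 − 4 − 5 = 0; all invariant factors of ∂_2 are 1 so no torsion. So H_1 ≅ 0.
rank ∂_2 = 5, rank ∂_3 = 0 ⇒ b_2 = 6 − 5 − 0 = 1. So H_2 ≅ Z.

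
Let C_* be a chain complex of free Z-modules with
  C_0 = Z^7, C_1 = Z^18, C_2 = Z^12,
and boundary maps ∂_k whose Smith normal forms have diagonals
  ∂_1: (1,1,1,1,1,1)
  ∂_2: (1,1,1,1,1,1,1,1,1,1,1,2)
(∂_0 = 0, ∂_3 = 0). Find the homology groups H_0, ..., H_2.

H_0 = Z,  H_1 = Z_2,  H_2 = 0.

H_0: b_0 = 7 − 0 − 6 = 1; torsion from ∂_1 factors > 1: none. So H_0 = Z.
H_1: b_1 = 18 − 6 − 12 = 0; torsion from ∂_2 factors > 1: [2]. So H_1 = Z_2.
H_2: b_2 = 12 − 12 − 0 = 0; torsion from ∂_3 factors > 1: none. So H_2 = 0.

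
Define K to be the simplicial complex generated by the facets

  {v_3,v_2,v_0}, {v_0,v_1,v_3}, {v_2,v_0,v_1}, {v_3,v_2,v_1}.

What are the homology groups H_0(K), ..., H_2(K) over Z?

We work with the vertex ordering v_0 < v_1 < v_2 < v_3. The simplices of K, each written with vertices in increasing order, are:

  0-simplices (4): [v_0], [v_1], [v_2], [v_3]
  1-simplices (6): [v_0,v_1], [v_0,v_2], [v_0,v_3], [v_1,v_2], [v_1,v_3], [v_2,v_3]
  2-simplices (4): [v_0,v_1,v_2], [v_0,v_1,v_3], [v_0,v_2,v_3], [v_1,v_2,v_3]

so the chain groups are C_0 ≅ Z^4, C_1 ≅ Z^6, C_2 ≅ Z^4.

Boundary ∂_1: C_1 → C_0 maps an edge to its endpoints' difference, ∂[p,q] = q − p. For instance
  ∂[v_1,v_3] = [v_3] − [v_1].
As a 4×6 matrix over Z this has rank 3, with invariant factors (1,1,1).

∂_2: C_2 → C_1 acts by ∂[p,q,r] = [q,r] − [p,r] + [p,q]. For instance
  ∂[v_0,v_2,v_3] = [v_2,v_3] − [v_0,v_3] + [v_0,v_2],
  ∂[v_0,v_1,v_3] = [v_1,v_3] − [v_0,v_3] + [v_0,v_1].
As a 6×4 matrix over Z this has rank 3, with invariant factors (1,1,1).

Reading off H_k = ker ∂_k / im ∂_{k+1}:

  H_0: rank C_0 − rank ∂_1 = 4 − 3 = 1, and the invariant factors of ∂_1 are all 1, so H_0 = Z.
  H_1: rank ker ∂_1 − rank ∂_2 = (6 − 3) − 3 = 0, and the invariant factors of ∂_2 are all 1, so H_1 = 0.
  H_2: rank ker ∂_2 − rank ∂_3 = (4 − 3) − 0 = 1, and there is no ∂_3, so H_2 = Z.

As a check, the Euler characteristic is 4 − 6 + 4 = 2, which agrees with 1 − 0 + 1 = 2.

H_0 ≅ Z,  H_1 = 0,  H_2 ≅ Z.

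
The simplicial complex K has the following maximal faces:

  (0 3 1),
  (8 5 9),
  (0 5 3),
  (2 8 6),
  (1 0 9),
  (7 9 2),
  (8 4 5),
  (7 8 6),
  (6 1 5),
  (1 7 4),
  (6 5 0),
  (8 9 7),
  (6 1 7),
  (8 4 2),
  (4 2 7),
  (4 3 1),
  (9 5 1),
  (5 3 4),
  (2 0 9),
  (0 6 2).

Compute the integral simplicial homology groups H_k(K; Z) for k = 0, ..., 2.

H_0 = Z,  H_1 = Z ⊕ Z/2Z,  H_2 = 0.

Fix the vertex order 0 < 1 < 2 < 3 < 4 < 5 < 6 < 7 < 8 < 9 and write every simplex with vertices in increasing order. Then dim K = 2 and the simplices of K are:

  0-simplices (10): [0], [1], [2], [3], [4], [5], [6], [7], [8], [9]
  1-simplices (30): (30 of them)
  2-simplices (20): (20 of them)

giving chain groups C_0 ≅ Z^10, C_1 ≅ Z^30, C_2 ≅ Z^20.

Boundary ∂_1: C_1 → C_0 maps an edge to its endpoints' difference, ∂[p,q] = q − p. For instance
  ∂[2,9] = [9] − [2].
The 10×30 boundary matrix has rank 9 and Smith normal form diag(1,1,1,1,1,1,1,1,1).

Boundary ∂_2: C_2 → C_1 maps a triangle to the signed sum of its edges. For instance
  ∂[1,5,9] = [5,9] − [1,9] + [1,5],
  ∂[2,4,8] = [4,8] − [2,8] + [2,4].
The resulting 30×20 matrix has rank 20, and its Smith normal form has invariant factors (1,1,1,1,1,1,1,1,1,1,1,1,1,1,1,1,1,1,1,2).

Now H_k = ker ∂_k / im ∂_{k+1}, so:

  H_0: rank C_0 − rank ∂_1 = 10 − 9 = 1, and the invariant factors of ∂_1 are all 1, so H_0 ≅ Z.
  H_1: rank ker ∂_1 − rank ∂_2 = (30 − 9) − 20 = 1, and ∂_2 has invariant factor 2 > 1, so H_1 ≅ Z ⊕ Z/2Z.
  H_2: rank ker ∂_2 − rank ∂_3 = (20 − 20) − 0 = 0, and there is no ∂_3, so H_2 ≅ 0.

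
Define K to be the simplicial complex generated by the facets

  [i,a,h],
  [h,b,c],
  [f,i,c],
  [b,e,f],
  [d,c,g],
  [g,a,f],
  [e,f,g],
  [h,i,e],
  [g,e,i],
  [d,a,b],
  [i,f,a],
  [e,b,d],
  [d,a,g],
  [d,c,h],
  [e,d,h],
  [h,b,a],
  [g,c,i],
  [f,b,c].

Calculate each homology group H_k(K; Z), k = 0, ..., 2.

H_0 = Z,  H_1 = Z × Z/2,  H_2 = 0.

Order the vertices as a < b < c < d < e < f < g < h < i. Listing each simplex with vertices in this order, K has dimension 2 with simplices:

  0-simplices (9): a, b, c, d, e, f, g, h, i
  1-simplices (27): ab, ad, af, ag, ah, ai, bc, bd, be, bf, bh, cd, cf, cg, ch, ci, de, dg, dh, ef, eg, eh, ei, fg, fi, gi, hi
  2-simplices (18): abd, abh, adg, afg, afi, ahi, bcf, bch, bde, bef, cdg, cdh, cfi, cgi, deh, efg, egi, ehi

Hence C_0 ≅ Z^9, C_1 ≅ Z^27, C_2 ≅ Z^18.

The boundary map ∂_1: C_1 → C_0 maps an edge to its endpoints' difference, ∂[p,q] = q − p. For instance
  ∂be = e − b.
The resulting 9×27 matrix has rank 8, and its Smith normal form has invariant factors (1,1,1,1,1,1,1,1).

Boundary ∂_2: C_2 → C_1 acts by ∂[p,q,r] = [q,r] − [p,r] + [p,q]. For instance
  ∂adg = dg − ag + ad,
  ∂egi = gi − ei + eg.
As a 27×18 matrix over Z this has rank 18, with invariant factors (1,1,1,1,1,1,1,1,1,1,1,1,1,1,1,1,1,2).

Computing H_k = (kernel of ∂_k) / (image of ∂_{k+1}):

  H_0: rank C_0 − rank ∂_1 = 9 − 8 = 1, and the invariant factors of ∂_1 are all 1, so H_0 = Z.
  H_1: rank ker ∂_1 − rank ∂_2 = (27 − 8) − 18 = 1, and ∂_2 has invariant factor 2 > 1, so H_1 = Z × Z/2.
  H_2: rank ker ∂_2 − rank ∂_3 = (18 − 18) − 0 = 0, and there is no ∂_3, so H_2 = 0.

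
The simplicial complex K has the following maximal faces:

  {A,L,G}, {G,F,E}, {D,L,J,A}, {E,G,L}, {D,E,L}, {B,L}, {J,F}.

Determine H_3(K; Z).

H_3 ≅ 0.

Order the vertices as A < B < D < E < F < G < J < L. Listing each simplex with vertices in this order, K has dimension 3 with simplices:

  0-simplices (8): A, B, D, E, F, G, J, L
  1-simplices (15): AD, AG, AJ, AL, BL, DE, DJ, DL, EF, EG, EL, FG, FJ, GL, JL
  2-simplices (8): ADJ, ADL, AGL, AJL, DEL, DJL, EFG, EGL
  3-simplices (1): ADJL

so the chain groups are C_0 ≅ Z^8, C_1 ≅ Z^15, C_2 ≅ Z^8, C_3 ≅ Z^1.

The boundary map ∂_1: C_1 → C_0 is given by ∂[p,q] = [q] − [p]. For instance
  ∂DE = E − D.
As a 8×15 matrix over Z this has rank 7, with invariant factors (1,1,1,1,1,1,1).

Boundary ∂_2: C_2 → C_1 maps a triangle to the signed sum of its edges. For instance
  ∂EGL = GL − EL + EG,
  ∂AGL = GL − AL + AG.
The resulting 15×8 matrix has rank 7, and its Smith normal form has invariant factors (1,1,1,1,1,1,1).

∂_3: C_3 → C_2 sends each 3-simplex σ to the alternating sum Σ_i (−1)^i (σ with its i-th vertex removed). For instance
  ∂ADJL = DJL − AJL + ADL − ADJ.
This gives a 8×1 integer matrix of rank 1; reducing to Smith normal form yields diagonal entries (1).

Computing H_k = (kernel of ∂_k) / (image of ∂_{k+1}):

  H_3: rank ker ∂_3 − rank ∂_4 = (1 − 1) − 0 = 0, and there is no ∂_4, so H_3 = 0.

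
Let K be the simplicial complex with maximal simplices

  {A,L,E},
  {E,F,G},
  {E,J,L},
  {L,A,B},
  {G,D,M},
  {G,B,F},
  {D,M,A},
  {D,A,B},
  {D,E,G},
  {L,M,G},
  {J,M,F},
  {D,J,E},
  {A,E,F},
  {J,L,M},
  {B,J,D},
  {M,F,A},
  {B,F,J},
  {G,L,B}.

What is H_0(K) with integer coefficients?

Order the vertices as A < B < D < E < F < G < J < L < M. Listing each simplex with vertices in this order, K has dimension 2 with simplices:

  0-simplices (9): A, B, D, E, F, G, J, L, M
  1-simplices (27): AB, AD, AE, AF, AL, AM, BD, BF, BG, BJ, BL, DE, DG, DJ, DM, EF, EG, EJ, EL, FG, FJ, FM, GL, GM, JL, JM, LM
  2-simplices (18): ABD, ABL, ADM, AEF, AEL, AFM, BDJ, BFG, BFJ, BGL, DEG, DEJ, DGM, EFG, EJL, FJM, GLM, JLM

giving chain groups C_0 ≅ Z^9, C_1 ≅ Z^27, C_2 ≅ Z^18.

Boundary ∂_1: C_1 → C_0 sends each edge [p,q] (with p < q) to q − p. For instance
  ∂EJ = J − E.
This gives a 9×27 integer matrix of rank 8; reducing to Smith normal form yields diagonal entries (1,1,1,1,1,1,1,1).

Boundary ∂_2: C_2 → C_1 maps a triangle to the signed sum of its edges. For instance
  ∂BFJ = FJ − BJ + BF,
  ∂ABL = BL − AL + AB.
The 27×18 boundary matrix has rank 17 and Smith normal form diag(1,1,1,1,1,1,1,1,1,1,1,1,1,1,1,1,1).

Reading off H_k = ker ∂_k / im ∂_{k+1}:

  H_0: rank C_0 − rank ∂_1 = 9 − 8 = 1, and the invariant factors of ∂_1 are all 1, so H_0 ≅ Z.

H_0 = Z.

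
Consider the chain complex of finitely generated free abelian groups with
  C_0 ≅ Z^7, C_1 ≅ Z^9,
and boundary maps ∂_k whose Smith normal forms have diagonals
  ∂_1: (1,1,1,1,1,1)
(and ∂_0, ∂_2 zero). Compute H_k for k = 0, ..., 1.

H_0: b_0 = 7 − 0 − 6 = 1; torsion from ∂_1 factors > 1: none. So H_0 = Z.
H_1: b_1 = 9 − 6 − 0 = 3; torsion from ∂_2 factors > 1: none. So H_1 = Z^3.

H_0 = Z,  H_1 = Z^3.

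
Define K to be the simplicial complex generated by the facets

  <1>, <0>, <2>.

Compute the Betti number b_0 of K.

Fix the vertex order 0 < 1 < 2 and write every simplex with vertices in increasing order. Then dim K = 0 and the simplices of K are:

  0-simplices (3): [0], [1], [2]

Hence C_0 ≅ Z^3.

Now H_k = ker ∂_k / im ∂_{k+1}, so:

  H_0: rank C_0 − rank ∂_1 = 3 − 0 = 3, and there is no ∂_1, so H_0 = Z^3.

(K is a triangulation of a set of 3 points.)

Hence the Betti numbers are b_0 = 3.

b_0 = 3.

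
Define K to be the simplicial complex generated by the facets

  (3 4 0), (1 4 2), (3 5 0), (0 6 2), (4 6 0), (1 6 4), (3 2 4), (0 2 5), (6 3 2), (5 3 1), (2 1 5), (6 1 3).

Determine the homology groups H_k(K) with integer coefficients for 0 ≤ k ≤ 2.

Fix the vertex order 0 < 1 < 2 < 3 < 4 < 5 < 6 and write every simplex with vertices in increasing order. Then dim K = 2 and the simplices of K are:

  0-simplices (7): [0], [1], [2], [3], [4], [5], [6]
  1-simplices (18): [0,2], [0,3], [0,4], [0,5], [0,6], [1,2], [1,3], [1,4], [1,5], [1,6], [2,3], [2,4], [2,5], [2,6], [3,4], [3,5], [3,6], [4,6]
  2-simplices (12): [0,2,5], [0,2,6], [0,3,4], [0,3,5], [0,4,6], [1,2,4], [1,2,5], [1,3,5], [1,3,6], [1,4,6], [2,3,4], [2,3,6]

Hence C_0 ≅ Z^7, C_1 ≅ Z^18, C_2 ≅ Z^12.

The boundary map ∂_1: C_1 → C_0 sends each edge [p,q] (with p < q) to q − p.
The resulting 7×18 matrix has rank 6, and its Smith normal form has invariant factors (1,1,1,1,1,1).

Boundary ∂_2: C_2 → C_1 maps a triangle to the signed sum of its edges. For instance
  ∂[1,4,6] = [4,6] − [1,6] + [1,4],
  ∂[2,3,6] = [3,6] − [2,6] + [2,3].
The 18×12 boundary matrix has rank 12 and Smith normal form diag(1,1,1,1,1,1,1,1,1,1,1,2).

From H_k ≅ ker(∂_k) / im(∂_{k+1}) we obtain:

  H_0: rank C_0 − rank ∂_1 = 7 − 6 = 1, and the invariant factors of ∂_1 are all 1, so H_0 ≅ Z.
  H_1: rank ker ∂_1 − rank ∂_2 = (18 − 6) − 12 = 0, and ∂_2 has invariant factor 2 > 1, so H_1 ≅ Z/2Z.
  H_2: rank ker ∂_2 − rank ∂_3 = (12 − 12) − 0 = 0, and there is no ∂_3, so H_2 ≅ 0.

As a check, the Euler characteristic is 7 − 18 + 12 = 1, which agrees with 1 − 0 + 0 = 1.

H_0 = Z,  H_1 = Z/2Z,  H_2 = 0.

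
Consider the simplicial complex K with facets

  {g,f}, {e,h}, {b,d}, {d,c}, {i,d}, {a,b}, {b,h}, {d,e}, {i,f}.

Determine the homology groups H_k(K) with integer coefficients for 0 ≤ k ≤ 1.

We work with the vertex ordering a < b < c < d < e < f < g < h < i. The simplices of K, each written with vertices in increasing order, are:

  0-simplices (9): a, b, c, d, e, f, g, h, i
  1-simplices (9): ab, bd, bh, cd, de, di, eh, fg, fi

so the chain groups are C_0 ≅ Z^9, C_1 ≅ Z^9.

The boundary map ∂_1: C_1 → C_0 sends each edge [p,q] (with p < q) to q − p. For instance
  ∂fg = g − f.
The 9×9 boundary matrix has rank 8 and Smith normal form diag(1,1,1,1,1,1,1,1).

Now H_k = ker ∂_k / im ∂_{k+1}, so:

  H_0: rank C_0 − rank ∂_1 = 9 − 8 = 1, and the invariant factors of ∂_1 are all 1, so H_0 ≅ Z.
  H_1: rank ker ∂_1 − rank ∂_2 = (9 − 8) − 0 = 1, and there is no ∂_2, so H_1 ≅ Z.

H_0 ≅ Z,  H_1 ≅ Z.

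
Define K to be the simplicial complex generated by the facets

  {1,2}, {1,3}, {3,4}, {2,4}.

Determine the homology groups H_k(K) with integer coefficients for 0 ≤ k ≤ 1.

Order the vertices as 1 < 2 < 3 < 4. Listing each simplex with vertices in this order, K has dimension 1 with simplices:

  0-simplices (4): [1], [2], [3], [4]
  1-simplices (4): [1,2], [1,3], [2,4], [3,4]

giving chain groups C_0 ≅ Z^4, C_1 ≅ Z^4.

Boundary ∂_1: C_1 → C_0 sends each edge [p,q] (with p < q) to q − p. For instance
  ∂[1,2] = [2] − [1].
The resulting 4×4 matrix has rank 3, and its Smith normal form has invariant factors (1,1,1).

Reading off H_k = ker ∂_k / im ∂_{k+1}:

  H_0: rank C_0 − rank ∂_1 = 4 − 3 = 1, and the invariant factors of ∂_1 are all 1, so H_0 ≅ Z.
  H_1: rank ker ∂_1 − rank ∂_2 = (4 − 3) − 0 = 1, and there is no ∂_2, so H_1 ≅ Z.

H_0 ≅ Z,  H_1 ≅ Z.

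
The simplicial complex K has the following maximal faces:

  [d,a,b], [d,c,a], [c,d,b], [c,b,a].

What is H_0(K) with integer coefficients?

H_0 ≅ Z.

Take the total order a < b < c < d on the vertex set. Then K (dimension 2) consists of the simplices:

  0-simplices (4): a, b, c, d
  1-simplices (6): ab, ac, ad, bc, bd, cd
  2-simplices (4): abc, abd, acd, bcd

so the chain groups are C_0 ≅ Z^4, C_1 ≅ Z^6, C_2 ≅ Z^4.

∂_1: C_1 → C_0 maps an edge to its endpoints' difference, ∂[p,q] = q − p.
This gives a 4×6 integer matrix of rank 3; reducing to Smith normal form yields diagonal entries (1,1,1).

Boundary ∂_2: C_2 → C_1 maps a triangle to the signed sum of its edges. For instance
  ∂acd = cd − ad + ac,
  ∂abd = bd − ad + ab.
As a 6×4 matrix over Z this has rank 3, with invariant factors (1,1,1).

Now H_k = ker ∂_k / im ∂_{k+1}, so:

  H_0: rank C_0 − rank ∂_1 = 4 − 3 = 1, and the invariant factors of ∂_1 are all 1, so H_0 ≅ Z.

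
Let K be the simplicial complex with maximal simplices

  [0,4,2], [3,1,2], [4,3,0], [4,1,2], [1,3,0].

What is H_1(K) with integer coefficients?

H_1 = Z.

Take the total order 0 < 1 < 2 < 3 < 4 on the vertex set. Then K (dimension 2) consists of the simplices:

  0-simplices (5): [0], [1], [2], [3], [4]
  1-simplices (10): [0,1], [0,2], [0,3], [0,4], [1,2], [1,3], [1,4], [2,3], [2,4], [3,4]
  2-simplices (5): [0,1,3], [0,2,4], [0,3,4], [1,2,3], [1,2,4]

Hence C_0 ≅ Z^5, C_1 ≅ Z^10, C_2 ≅ Z^5.

The boundary map ∂_1: C_1 → C_0 maps an edge to its endpoints' difference, ∂[p,q] = q − p.
The resulting 5×10 matrix has rank 4, and its Smith normal form has invariant factors (1,1,1,1).

∂_2: C_2 → C_1 acts by ∂[p,q,r] = [q,r] − [p,r] + [p,q]. For instance
  ∂[0,1,3] = [1,3] − [0,3] + [0,1],
  ∂[0,3,4] = [3,4] − [0,4] + [0,3].
As a 10×5 matrix over Z this has rank 5, with invariant factors (1,1,1,1,1).

Now H_k = ker ∂_k / im ∂_{k+1}, so:

  H_1: rank ker ∂_1 − rank ∂_2 = (10 − 4) − 5 = 1, and the invariant factors of ∂_2 are all 1, so H_1 ≅ Z.

(K is a triangulation of the Möbius band.)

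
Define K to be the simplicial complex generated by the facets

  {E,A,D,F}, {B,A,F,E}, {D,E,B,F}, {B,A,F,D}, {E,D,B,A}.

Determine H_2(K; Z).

Fix the vertex order A < B < D < E < F and write every simplex with vertices in increasing order. Then dim K = 3 and the simplices of K are:

  0-simplices (5): A, B, D, E, F
  1-simplices (10): AB, AD, AE, AF, BD, BE, BF, DE, DF, EF
  2-simplices (10): ABD, ABE, ABF, ADE, ADF, AEF, BDE, BDF, BEF, DEF
  3-simplices (5): ABDE, ABDF, ABEF, ADEF, BDEF

so the chain groups are C_0 ≅ Z^5, C_1 ≅ Z^10, C_2 ≅ Z^10, C_3 ≅ Z^5.

The boundary map ∂_1: C_1 → C_0 maps an edge to its endpoints' difference, ∂[p,q] = q − p.
This gives a 5×10 integer matrix of rank 4; reducing to Smith normal form yields diagonal entries (1,1,1,1).

∂_2: C_2 → C_1 sends each 2-simplex [p,q,r] to [q,r] − [p,r] + [p,q]. For instance
  ∂BDF = DF − BF + BD,
  ∂AEF = EF − AF + AE.
As a 10×10 matrix over Z this has rank 6, with invariant factors (1,1,1,1,1,1).

Boundary ∂_3: C_3 → C_2 sends each 3-simplex σ to the alternating sum Σ_i (−1)^i (σ with its i-th vertex removed). For instance
  ∂ABEF = BEF − AEF + ABF − ABE,
  ∂BDEF = DEF − BEF + BDF − BDE.
This gives a 10×5 integer matrix of rank 4; reducing to Smith normal form yields diagonal entries (1,1,1,1).

From H_k ≅ ker(∂_k) / im(∂_{k+1}) we obtain:

  H_2: rank ker ∂_2 − rank ∂_3 = (10 − 6) − 4 = 0, and the invariant factors of ∂_3 are all 1, so H_2 ≅ 0.

(K is a triangulation of the 3-sphere S^3.)

H_2 ≅ 0.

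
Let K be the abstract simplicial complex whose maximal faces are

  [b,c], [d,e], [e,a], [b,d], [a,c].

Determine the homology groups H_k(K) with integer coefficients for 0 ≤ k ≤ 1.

H_0 ≅ Z,  H_1 ≅ Z.

K has 5 vertices, 5 edges.
rank ∂_0 = 0, rank ∂_1 = 4 ⇒ b_0 = 5 − 0 − 4 = 1; all invariant factors of ∂_1 are 1 so no torsion. So H_0 = Z.
rank ∂_1 = 4, rank ∂_2 = 0 ⇒ b_1 = 5 − 4 − 0 = 1. So H_1 = Z.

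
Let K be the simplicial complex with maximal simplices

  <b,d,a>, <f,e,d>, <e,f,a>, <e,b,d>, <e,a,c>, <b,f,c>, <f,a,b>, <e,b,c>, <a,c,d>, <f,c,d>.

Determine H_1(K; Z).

Take the total order a < b < c < d < e < f on the vertex set. Then K (dimension 2) consists of the simplices:

  0-simplices (6): a, b, c, d, e, f
  1-simplices (15): ab, ac, ad, ae, af, bc, bd, be, bf, cd, ce, cf, de, df, ef
  2-simplices (10): abd, abf, acd, ace, aef, bce, bcf, bde, cdf, def

so the chain groups are C_0 ≅ Z^6, C_1 ≅ Z^15, C_2 ≅ Z^10.

∂_1: C_1 → C_0 sends each edge [p,q] (with p < q) to q − p.
This gives a 6×15 integer matrix of rank 5; reducing to Smith normal form yields diagonal entries (1,1,1,1,1).

The boundary map ∂_2: C_2 → C_1 maps a triangle to the signed sum of its edges. For instance
  ∂cdf = df − cf + cd,
  ∂abf = bf − af + ab.
The 15×10 boundary matrix has rank 10 and Smith normal form diag(1,1,1,1,1,1,1,1,1,2).

From H_k ≅ ker(∂_k) / im(∂_{k+1}) we obtain:

  H_1: rank ker ∂_1 − rank ∂_2 = (15 − 5) − 10 = 0, and ∂_2 has invariant factor 2 > 1, so H_1 = Z/2Z.

H_1 = Z/2Z.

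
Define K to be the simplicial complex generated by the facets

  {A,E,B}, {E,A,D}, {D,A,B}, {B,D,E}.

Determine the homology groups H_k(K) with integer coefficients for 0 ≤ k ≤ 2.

We work with the vertex ordering A < B < D < E. The simplices of K, each written with vertices in increasing order, are:

  0-simplices (4): A, B, D, E
  1-simplices (6): AB, AD, AE, BD, BE, DE
  2-simplices (4): ABD, ABE, ADE, BDE

giving chain groups C_0 ≅ Z^4, C_1 ≅ Z^6, C_2 ≅ Z^4.

∂_1: C_1 → C_0 sends each edge [p,q] (with p < q) to q − p. For instance
  ∂BE = E − B.
The 4×6 boundary matrix has rank 3 and Smith normal form diag(1,1,1).

The boundary map ∂_2: C_2 → C_1 sends each 2-simplex [p,q,r] to [q,r] − [p,r] + [p,q]. For instance
  ∂BDE = DE − BE + BD,
  ∂ABE = BE − AE + AB.
The 6×4 boundary matrix has rank 3 and Smith normal form diag(1,1,1).

Now H_k = ker ∂_k / im ∂_{k+1}, so:

  H_0: rank C_0 − rank ∂_1 = 4 − 3 = 1, and the invariant factors of ∂_1 are all 1, so H_0 = Z.
  H_1: rank ker ∂_1 − rank ∂_2 = (6 − 3) − 3 = 0, and the invariant factors of ∂_2 are all 1, so H_1 = 0.
  H_2: rank ker ∂_2 − rank ∂_3 = (4 − 3) − 0 = 1, and there is no ∂_3, so H_2 = Z.

H_0 = Z,  H_1 = 0,  H_2 = Z.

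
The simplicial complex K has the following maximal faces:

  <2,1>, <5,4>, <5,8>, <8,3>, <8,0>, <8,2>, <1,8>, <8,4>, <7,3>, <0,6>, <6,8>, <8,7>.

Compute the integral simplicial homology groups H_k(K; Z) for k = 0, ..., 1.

H_0 ≅ Z,  H_1 ≅ Z^4.

K has 9 vertices, 12 edges.
rank ∂_0 = 0, rank ∂_1 = 8 ⇒ b_0 = 9 − 0 − 8 = 1; all invariant factors of ∂_1 are 1 so no torsion. So H_0 = Z.
rank ∂_1 = 8, rank ∂_2 = 0 ⇒ b_1 = 12 − 8 − 0 = 4. So H_1 = Z^4.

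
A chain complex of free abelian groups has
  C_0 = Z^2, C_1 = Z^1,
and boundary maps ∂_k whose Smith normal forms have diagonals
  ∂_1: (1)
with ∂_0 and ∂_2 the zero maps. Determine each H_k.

H_0: b_0 = 2 − 0 − 1 = 1; torsion from ∂_1 factors > 1: none. So H_0 ≅ Z.
H_1: b_1 = 1 − 1 − 0 = 0; torsion from ∂_2 factors > 1: none. So H_1 ≅ 0.

H_0 ≅ Z,  H_1 = 0.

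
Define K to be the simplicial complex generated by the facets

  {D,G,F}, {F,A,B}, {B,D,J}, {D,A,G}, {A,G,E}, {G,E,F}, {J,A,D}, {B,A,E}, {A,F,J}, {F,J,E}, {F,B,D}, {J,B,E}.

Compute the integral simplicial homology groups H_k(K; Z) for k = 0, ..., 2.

H_0 = Z,  H_1 = Z/2,  H_2 = 0.

Fix the vertex order A < B < D < E < F < G < J and write every simplex with vertices in increasing order. Then dim K = 2 and the simplices of K are:

  0-simplices (7): A, B, D, E, F, G, J
  1-simplices (18): AB, AD, AE, AF, AG, AJ, BD, BE, BF, BJ, DF, DG, DJ, EF, EG, EJ, FG, FJ
  2-simplices (12): ABE, ABF, ADG, ADJ, AEG, AFJ, BDF, BDJ, BEJ, DFG, EFG, EFJ

Hence C_0 ≅ Z^7, C_1 ≅ Z^18, C_2 ≅ Z^12.

Boundary ∂_1: C_1 → C_0 sends each edge [p,q] (with p < q) to q − p. For instance
  ∂BJ = J − B.
The 7×18 boundary matrix has rank 6 and Smith normal form diag(1,1,1,1,1,1).

∂_2: C_2 → C_1 acts by ∂[p,q,r] = [q,r] − [p,r] + [p,q]. For instance
  ∂BEJ = EJ − BJ + BE,
  ∂EFJ = FJ − EJ + EF.
The 18×12 boundary matrix has rank 12 and Smith normal form diag(1,1,1,1,1,1,1,1,1,1,1,2).

From H_k ≅ ker(∂_k) / im(∂_{k+1}) we obtain:

  H_0: rank C_0 − rank ∂_1 = 7 − 6 = 1, and the invariant factors of ∂_1 are all 1, so H_0 = Z.
  H_1: rank ker ∂_1 − rank ∂_2 = (18 − 6) − 12 = 0, and ∂_2 has invariant factor 2 > 1, so H_1 = Z/2.
  H_2: rank ker ∂_2 − rank ∂_3 = (12 − 12) − 0 = 0, and there is no ∂_3, so H_2 = 0.

As a check, the Euler characteristic is 7 − 18 + 12 = 1, which agrees with 1 − 0 + 0 = 1.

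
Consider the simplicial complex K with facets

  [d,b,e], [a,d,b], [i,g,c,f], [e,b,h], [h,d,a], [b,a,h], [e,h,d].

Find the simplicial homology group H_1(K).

We work with the vertex ordering a < b < c < d < e < f < g < h < i. The simplices of K, each written with vertices in increasing order, are:

  0-simplices (9): a, b, c, d, e, f, g, h, i
  1-simplices (15): ab, ad, ah, bd, be, bh, cf, cg, ci, de, dh, eh, fg, fi, gi
  2-simplices (10): abd, abh, adh, bde, beh, cfg, cfi, cgi, deh, fgi
  3-simplices (1): cfgi

Hence C_0 ≅ Z^9, C_1 ≅ Z^15, C_2 ≅ Z^10, C_3 ≅ Z^1.

Boundary ∂_1: C_1 → C_0 is given by ∂[p,q] = [q] − [p]. For instance
  ∂fi = i − f.
This gives a 9×15 integer matrix of rank 7; reducing to Smith normal form yields diagonal entries (1,1,1,1,1,1,1).

The boundary map ∂_2: C_2 → C_1 acts by ∂[p,q,r] = [q,r] − [p,r] + [p,q]. For instance
  ∂cfg = fg − cg + cf,
  ∂cgi = gi − ci + cg.
The resulting 15×10 matrix has rank 8, and its Smith normal form has invariant factors (1,1,1,1,1,1,1,1).

The boundary map ∂_3: C_3 → C_2 sends each 3-simplex σ to the alternating sum Σ_i (−1)^i (σ with its i-th vertex removed). For instance
  ∂cfgi = fgi − cgi + cfi − cfg.
The resulting 10×1 matrix has rank 1, and its Smith normal form has invariant factors (1).

Now H_k = ker ∂_k / im ∂_{k+1}, so:

  H_1: rank ker ∂_1 − rank ∂_2 = (15 − 7) − 8 = 0, and the invariant factors of ∂_2 are all 1, so H_1 ≅ 0.

(K is a triangulation of the disjoint union of the 2-sphere S^2 and the 3-simplex.)

H_1 ≅ 0.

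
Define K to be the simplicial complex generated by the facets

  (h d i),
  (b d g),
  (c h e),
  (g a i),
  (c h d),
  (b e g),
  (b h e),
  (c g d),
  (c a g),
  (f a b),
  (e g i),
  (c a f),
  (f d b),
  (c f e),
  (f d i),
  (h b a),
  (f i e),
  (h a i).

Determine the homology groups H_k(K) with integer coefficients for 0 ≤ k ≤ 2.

H_0 = Z,  H_1 = Z^2,  H_2 = Z.

Order the vertices as a < b < c < d < e < f < g < h < i. Listing each simplex with vertices in this order, K has dimension 2 with simplices:

  0-simplices (9): a, b, c, d, e, f, g, h, i
  1-simplices (27): ab, ac, af, ag, ah, ai, bd, be, bf, bg, bh, cd, ce, cf, cg, ch, df, dg, dh, di, ef, eg, eh, ei, fi, gi, hi
  2-simplices (18): abf, abh, acf, acg, agi, ahi, bdf, bdg, beg, beh, cdg, cdh, cef, ceh, dfi, dhi, efi, egi

giving chain groups C_0 ≅ Z^9, C_1 ≅ Z^27, C_2 ≅ Z^18.

Boundary ∂_1: C_1 → C_0 sends each edge [p,q] (with p < q) to q − p. For instance
  ∂hi = i − h.
As a 9×27 matrix over Z this has rank 8, with invariant factors (1,1,1,1,1,1,1,1).

Boundary ∂_2: C_2 → C_1 acts by ∂[p,q,r] = [q,r] − [p,r] + [p,q]. For instance
  ∂abf = bf − af + ab,
  ∂acf = cf − af + ac.
This gives a 27×18 integer matrix of rank 17; reducing to Smith normal form yields diagonal entries (1,1,1,1,1,1,1,1,1,1,1,1,1,1,1,1,1).

Computing H_k = (kernel of ∂_k) / (image of ∂_{k+1}):

  H_0: rank C_0 − rank ∂_1 = 9 − 8 = 1, and the invariant factors of ∂_1 are all 1, so H_0 = Z.
  H_1: rank ker ∂_1 − rank ∂_2 = (27 − 8) − 17 = 2, and the invariant factors of ∂_2 are all 1, so H_1 = Z^2.
  H_2: rank ker ∂_2 − rank ∂_3 = (18 − 17) − 0 = 1, and there is no ∂_3, so H_2 = Z.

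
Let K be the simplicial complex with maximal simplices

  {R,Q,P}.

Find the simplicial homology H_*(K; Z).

H_0 ≅ Z,  H_1 = 0,  H_2 = 0.

Take the total order P < Q < R on the vertex set. Then K (dimension 2) consists of the simplices:

  0-simplices (3): P, Q, R
  1-simplices (3): PQ, PR, QR
  2-simplices (1): PQR

giving chain groups C_0 ≅ Z^3, C_1 ≅ Z^3, C_2 ≅ Z^1.

∂_1: C_1 → C_0 is given by ∂[p,q] = [q] − [p]. For instance
  ∂PQ = Q − P.
As a 3×3 matrix over Z this has rank 2, with invariant factors (1,1).

The boundary map ∂_2: C_2 → C_1 sends each 2-simplex [p,q,r] to [q,r] − [p,r] + [p,q]. For instance
  ∂PQR = QR − PR + PQ.
The 3×1 boundary matrix has rank 1 and Smith normal form diag(1).

Computing H_k = (kernel of ∂_k) / (image of ∂_{k+1}):

  H_0: rank C_0 − rank ∂_1 = 3 − 2 = 1, and the invariant factors of ∂_1 are all 1, so H_0 ≅ Z.
  H_1: rank ker ∂_1 − rank ∂_2 = (3 − 2) − 1 = 0, and the invariant factors of ∂_2 are all 1, so H_1 ≅ 0.
  H_2: rank ker ∂_2 − rank ∂_3 = (1 − 1) − 0 = 0, and there is no ∂_3, so H_2 ≅ 0.

As a check, the Euler characteristic is 3 − 3 + 1 = 1, which agrees with 1 − 0 + 0 = 1.
(K is a triangulation of the 2-simplex.)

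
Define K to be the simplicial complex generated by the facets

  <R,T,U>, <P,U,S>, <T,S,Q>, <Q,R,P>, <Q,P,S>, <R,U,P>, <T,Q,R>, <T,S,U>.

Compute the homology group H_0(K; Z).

H_0 = Z.

Order the vertices as P < Q < R < S < T < U. Listing each simplex with vertices in this order, K has dimension 2 with simplices:

  0-simplices (6): P, Q, R, S, T, U
  1-simplices (12): PQ, PR, PS, PU, QR, QS, QT, RT, RU, ST, SU, TU
  2-simplices (8): PQR, PQS, PRU, PSU, QRT, QST, RTU, STU

so the chain groups are C_0 ≅ Z^6, C_1 ≅ Z^12, C_2 ≅ Z^8.

∂_1: C_1 → C_0 is given by ∂[p,q] = [q] − [p]. For instance
  ∂RU = U − R.
As a 6×12 matrix over Z this has rank 5, with invariant factors (1,1,1,1,1).

The boundary map ∂_2: C_2 → C_1 sends each 2-simplex [p,q,r] to [q,r] − [p,r] + [p,q]. For instance
  ∂PQS = QS − PS + PQ,
  ∂QST = ST − QT + QS.
The resulting 12×8 matrix has rank 7, and its Smith normal form has invariant factors (1,1,1,1,1,1,1).

From H_k ≅ ker(∂_k) / im(∂_{k+1}) we obtain:

  H_0: rank C_0 − rank ∂_1 = 6 − 5 = 1, and the invariant factors of ∂_1 are all 1, so H_0 = Z.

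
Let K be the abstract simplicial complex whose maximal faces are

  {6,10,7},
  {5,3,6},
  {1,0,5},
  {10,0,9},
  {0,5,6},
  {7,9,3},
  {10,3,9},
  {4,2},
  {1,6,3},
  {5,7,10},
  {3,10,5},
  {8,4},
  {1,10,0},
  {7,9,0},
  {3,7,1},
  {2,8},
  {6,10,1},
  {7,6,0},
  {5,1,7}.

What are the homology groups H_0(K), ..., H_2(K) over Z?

We work with the vertex ordering 0 < 1 < 2 < 3 < 4 < 5 < 6 < 7 < 8 < 9 < 10. The simplices of K, each written with vertices in increasing order, are:

  0-simplices (11): [0], [1], [2], [3], [4], [5], [6], [7], [8], [9], [10]
  1-simplices (27): (27 of them)
  2-simplices (16): [0,1,5], [0,1,10], [0,5,6], [0,6,7], [0,7,9], [0,9,10], [1,3,6], [1,3,7], [1,5,7], [1,6,10], [3,5,6], [3,5,10], [3,7,9], [3,9,10], [5,7,10], [6,7,10]

giving chain groups C_0 ≅ Z^11, C_1 ≅ Z^27, C_2 ≅ Z^16.

Boundary ∂_1: C_1 → C_0 is given by ∂[p,q] = [q] − [p].
The resulting 11×27 matrix has rank 9, and its Smith normal form has invariant factors (1,1,1,1,1,1,1,1,1).

Boundary ∂_2: C_2 → C_1 sends each 2-simplex [p,q,r] to [q,r] − [p,r] + [p,q]. For instance
  ∂[0,1,10] = [1,10] − [0,10] + [0,1],
  ∂[1,5,7] = [5,7] − [1,7] + [1,5].
The resulting 27×16 matrix has rank 15, and its Smith normal form has invariant factors (1,1,1,1,1,1,1,1,1,1,1,1,1,1,1).

From H_k ≅ ker(∂_k) / im(∂_{k+1}) we obtain:

  H_0: rank C_0 − rank ∂_1 = 11 − 9 = 2, and the invariant factors of ∂_1 are all 1, so H_0 ≅ Z^2.
  H_1: rank ker ∂_1 − rank ∂_2 = (27 − 9) − 15 = 3, and the invariant factors of ∂_2 are all 1, so H_1 ≅ Z^3.
  H_2: rank ker ∂_2 − rank ∂_3 = (16 − 15) − 0 = 1, and there is no ∂_3, so H_2 ≅ Z.

H_0 ≅ Z^2,  H_1 ≅ Z^3,  H_2 ≅ Z.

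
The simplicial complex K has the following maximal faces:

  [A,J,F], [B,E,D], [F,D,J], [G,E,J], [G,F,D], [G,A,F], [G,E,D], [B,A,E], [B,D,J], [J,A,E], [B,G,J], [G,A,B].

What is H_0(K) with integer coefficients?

H_0 ≅ Z.

Fix the vertex order A < B < D < E < F < G < J and write every simplex with vertices in increasing order. Then dim K = 2 and the simplices of K are:

  0-simplices (7): A, B, D, E, F, G, J
  1-simplices (18): AB, AE, AF, AG, AJ, BD, BE, BG, BJ, DE, DF, DG, DJ, EG, EJ, FG, FJ, GJ
  2-simplices (12): ABE, ABG, AEJ, AFG, AFJ, BDE, BDJ, BGJ, DEG, DFG, DFJ, EGJ

giving chain groups C_0 ≅ Z^7, C_1 ≅ Z^18, C_2 ≅ Z^12.

The boundary map ∂_1: C_1 → C_0 is given by ∂[p,q] = [q] − [p]. For instance
  ∂DE = E − D.
The 7×18 boundary matrix has rank 6 and Smith normal form diag(1,1,1,1,1,1).

∂_2: C_2 → C_1 sends each 2-simplex [p,q,r] to [q,r] − [p,r] + [p,q]. For instance
  ∂ABE = BE − AE + AB,
  ∂DEG = EG − DG + DE.
The resulting 18×12 matrix has rank 12, and its Smith normal form has invariant factors (1,1,1,1,1,1,1,1,1,1,1,2).

Now H_k = ker ∂_k / im ∂_{k+1}, so:

  H_0: rank C_0 − rank ∂_1 = 7 − 6 = 1, and the invariant factors of ∂_1 are all 1, so H_0 = Z.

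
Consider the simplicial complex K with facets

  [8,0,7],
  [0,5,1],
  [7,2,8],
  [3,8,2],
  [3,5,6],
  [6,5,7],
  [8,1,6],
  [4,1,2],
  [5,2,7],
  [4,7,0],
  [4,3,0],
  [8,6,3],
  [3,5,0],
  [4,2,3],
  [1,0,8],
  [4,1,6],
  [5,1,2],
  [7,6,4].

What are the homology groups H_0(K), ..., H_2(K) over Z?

We work with the vertex ordering 0 < 1 < 2 < 3 < 4 < 5 < 6 < 7 < 8. The simplices of K, each written with vertices in increasing order, are:

  0-simplices (9): [0], [1], [2], [3], [4], [5], [6], [7], [8]
  1-simplices (27): (27 of them)
  2-simplices (18): [0,1,5], [0,1,8], [0,3,4], [0,3,5], [0,4,7], [0,7,8], [1,2,4], [1,2,5], [1,4,6], [1,6,8], [2,3,4], [2,3,8], [2,5,7], [2,7,8], [3,5,6], [3,6,8], [4,6,7], [5,6,7]

Hence C_0 ≅ Z^9, C_1 ≅ Z^27, C_2 ≅ Z^18.

The boundary map ∂_1: C_1 → C_0 is given by ∂[p,q] = [q] − [p]. For instance
  ∂[0,3] = [3] − [0].
This gives a 9×27 integer matrix of rank 8; reducing to Smith normal form yields diagonal entries (1,1,1,1,1,1,1,1).

The boundary map ∂_2: C_2 → C_1 acts by ∂[p,q,r] = [q,r] − [p,r] + [p,q]. For instance
  ∂[1,2,5] = [2,5] − [1,5] + [1,2],
  ∂[0,3,5] = [3,5] − [0,5] + [0,3].
This gives a 27×18 integer matrix of rank 17; reducing to Smith normal form yields diagonal entries (1,1,1,1,1,1,1,1,1,1,1,1,1,1,1,1,1).

Reading off H_k = ker ∂_k / im ∂_{k+1}:

  H_0: rank C_0 − rank ∂_1 = 9 − 8 = 1, and the invariant factors of ∂_1 are all 1, so H_0 ≅ Z.
  H_1: rank ker ∂_1 − rank ∂_2 = (27 − 8) − 17 = 2, and the invariant factors of ∂_2 are all 1, so H_1 ≅ Z^2.
  H_2: rank ker ∂_2 − rank ∂_3 = (18 − 17) − 0 = 1, and there is no ∂_3, so H_2 ≅ Z.

H_0 ≅ Z,  H_1 ≅ Z^2,  H_2 ≅ Z.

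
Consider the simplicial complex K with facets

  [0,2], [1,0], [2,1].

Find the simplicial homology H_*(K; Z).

H_0 ≅ Z,  H_1 ≅ Z.

Fix the vertex order 0 < 1 < 2 and write every simplex with vertices in increasing order. Then dim K = 1 and the simplices of K are:

  0-simplices (3): [0], [1], [2]
  1-simplices (3): [0,1], [0,2], [1,2]

so the chain groups are C_0 ≅ Z^3, C_1 ≅ Z^3.

Boundary ∂_1: C_1 → C_0 sends each edge [p,q] (with p < q) to q − p.
As a 3×3 matrix over Z this has rank 2, with invariant factors (1,1).

Now H_k = ker ∂_k / im ∂_{k+1}, so:

  H_0: rank C_0 − rank ∂_1 = 3 − 2 = 1, and the invariant factors of ∂_1 are all 1, so H_0 ≅ Z.
  H_1: rank ker ∂_1 − rank ∂_2 = (3 − 2) − 0 = 1, and there is no ∂_2, so H_1 ≅ Z.

As a check, the Euler characteristic is 3 − 3 = 0, which agrees with 1 − 1 = 0.
(K is a triangulation of the circle S^1.)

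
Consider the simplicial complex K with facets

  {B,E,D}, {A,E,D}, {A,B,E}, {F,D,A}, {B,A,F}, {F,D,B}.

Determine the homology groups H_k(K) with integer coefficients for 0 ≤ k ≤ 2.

H_0 = Z,  H_1 = 0,  H_2 = Z.

Fix the vertex order A < B < D < E < F and write every simplex with vertices in increasing order. Then dim K = 2 and the simplices of K are:

  0-simplices (5): A, B, D, E, F
  1-simplices (9): AB, AD, AE, AF, BD, BE, BF, DE, DF
  2-simplices (6): ABE, ABF, ADE, ADF, BDE, BDF

giving chain groups C_0 ≅ Z^5, C_1 ≅ Z^9, C_2 ≅ Z^6.

Boundary ∂_1: C_1 → C_0 sends each edge [p,q] (with p < q) to q − p. For instance
  ∂BF = F − B.
This gives a 5×9 integer matrix of rank 4; reducing to Smith normal form yields diagonal entries (1,1,1,1).

The boundary map ∂_2: C_2 → C_1 maps a triangle to the signed sum of its edges. For instance
  ∂ADE = DE − AE + AD,
  ∂BDE = DE − BE + BD.
As a 9×6 matrix over Z this has rank 5, with invariant factors (1,1,1,1,1).

Now H_k = ker ∂_k / im ∂_{k+1}, so:

  H_0: rank C_0 − rank ∂_1 = 5 − 4 = 1, and the invariant factors of ∂_1 are all 1, so H_0 = Z.
  H_1: rank ker ∂_1 − rank ∂_2 = (9 − 4) − 5 = 0, and the invariant factors of ∂_2 are all 1, so H_1 = 0.
  H_2: rank ker ∂_2 − rank ∂_3 = (6 − 5) − 0 = 1, and there is no ∂_3, so H_2 = Z.

(K is a triangulation of the 2-sphere S^2.)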